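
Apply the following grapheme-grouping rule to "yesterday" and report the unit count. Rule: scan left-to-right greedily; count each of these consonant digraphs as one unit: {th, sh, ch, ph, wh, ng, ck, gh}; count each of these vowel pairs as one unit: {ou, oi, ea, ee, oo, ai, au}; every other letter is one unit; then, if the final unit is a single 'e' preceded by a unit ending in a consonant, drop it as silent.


Word: "yesterday" (9 letters)
Left-to-right scan:
  [1] 'y' (letter)
  [2] 'e' (letter)
  [3] 's' (letter)
  [4] 't' (letter)
  [5] 'e' (letter)
  [6] 'r' (letter)
  [7] 'd' (letter)
  [8] 'a' (letter)
  [9] 'y' (letter)
Units from scan: 9
Sound units = 9 units


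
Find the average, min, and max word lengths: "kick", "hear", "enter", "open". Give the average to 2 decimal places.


Lengths: "kick"=4, "hear"=4, "enter"=5, "open"=4
Sum = 17, Count = 4
Average = 17/4 = 4.25
= avg=4.25, min=4, max=5


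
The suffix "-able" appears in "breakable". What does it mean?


Suffix: -able
Example: breakable = break + -able
Meaning = capable of


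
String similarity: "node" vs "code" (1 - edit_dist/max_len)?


Word 1: "node" (length 4)
Word 2: "code" (length 4)
One optimal edit sequence:
  1. substitute 'n' -> 'c'  (+1)
  2. keep 'o'
  3. keep 'd'
  4. keep 'e'
Edit distance = 1
Max length = max(4, 4) = 4
Similarity = 1 - 1/4
= 0.7500


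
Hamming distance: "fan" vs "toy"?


Comparing character by character (same length = 3):
  Pos 0: 'f' vs 't' !=
  Pos 1: 'a' vs 'o' !=
  Pos 2: 'n' vs 'y' !=
Hamming distance = 3


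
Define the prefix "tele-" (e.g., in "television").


Prefix: tele-
Example: television (tele- + vision)
Meaning = distant


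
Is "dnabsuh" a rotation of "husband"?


Word: "husband", Candidate: "dnabsuh"
Method: check if candidate is substring of word+word
"husbandhusband" contains "dnabsuh"? No
Is rotation = No


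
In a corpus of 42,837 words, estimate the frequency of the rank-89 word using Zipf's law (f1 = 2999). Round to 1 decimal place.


Zipf's law: f(r) = f(1) / r
f(1) = 2999
f(89) = 2999 / 89
= 33.7 occurrences


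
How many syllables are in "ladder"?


Word: "ladder"
Syllable breakdown: lad / der
Counting: 2 parts
= 2 syllables


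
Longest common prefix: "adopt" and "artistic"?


Word 1: "adopt"
Word 2: "artistic"
Comparing from start:
  Pos 0: 'a' == 'a'
  Pos 1: 'd' != 'r' (stop)
LCP = "a" (length 1)


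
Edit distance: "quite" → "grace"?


Word 1: "quite" (length 5)
Word 2: "grace" (length 5)
One optimal edit sequence (insert/delete/substitute each cost 1):
  1. substitute 'q' -> 'g'  (+1)
  2. substitute 'u' -> 'r'  (+1)
  3. substitute 'i' -> 'a'  (+1)
  4. substitute 't' -> 'c'  (+1)
  5. keep 'e'
Total edit operations: 4
Edit distance = 4


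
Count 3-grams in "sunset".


Word: "sunset" (length 6)
Number of 3-grams = length - 3 + 1 = 6 - 3 + 1
= 4


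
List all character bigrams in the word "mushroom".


Word: "mushroom" (length 8)
Number of bigrams = 8 - 2 + 1 = 7
  Position 0: "mu"
  Position 1: "us"
  Position 2: "sh"
  Position 3: "hr"
  Position 4: "ro"
  Position 5: "oo"
  Position 6: "om"
Bigrams = "mu", "us", "sh", "hr", "ro", "oo", "om"


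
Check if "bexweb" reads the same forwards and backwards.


Word: "bexweb"
Reversed: "bewxeb"
Forward == Backward? bexweb != bewxeb
Palindrome = No


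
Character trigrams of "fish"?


Word: "fish" (length 4)
Number of trigrams = 4 - 3 + 1 = 2
  Position 0: "fis"
  Position 1: "ish"
Trigrams = "fis", "ish"


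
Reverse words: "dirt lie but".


Original: "dirt lie but"
Words (1..n): dirt | lie | but
Reversed (n..1): but | lie | dirt
Result = "but lie dirt"


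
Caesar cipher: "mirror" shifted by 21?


Word: "mirror"
Shift: 21
Each letter → (letter + shift) mod 26:
  'm' (12) + 21 = 7 → 'h'
  'i' (8) + 21 = 3 → 'd'
  'r' (17) + 21 = 12 → 'm'
  'r' (17) + 21 = 12 → 'm'
  'o' (14) + 21 = 9 → 'j'
  'r' (17) + 21 = 12 → 'm'
Result = "hdmmjm"


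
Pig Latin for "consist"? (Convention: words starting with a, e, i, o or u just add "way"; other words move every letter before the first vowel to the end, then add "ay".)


Word: "consist"
Starts with consonant(s) → move to end, add 'ay'
Consonant cluster: "c"
Pig Latin = "onsistcay"


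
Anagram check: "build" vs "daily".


Word 1: "build" → sorted: bdilu
Word 2: "daily" → sorted: adily
Same letters? bdilu != adily
Anagram = No


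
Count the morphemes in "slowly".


Word: "slowly"
Morphemes: slow | -ly
Each morpheme carries meaning
= 2 morphemes


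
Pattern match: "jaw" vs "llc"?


Pattern of "jaw": [0, 1, 2]
Pattern of "llc": [0, 0, 1]
Patterns do not match
Same pattern = No


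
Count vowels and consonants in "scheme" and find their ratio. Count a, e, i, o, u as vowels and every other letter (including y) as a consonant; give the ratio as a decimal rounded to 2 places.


Word: "scheme"
Vowels (a,e,i,o,u): 2
Consonants: 4
Ratio = 2/4
= 0.50


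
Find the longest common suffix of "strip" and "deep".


Word 1: "strip"
Word 2: "deep"
Comparing from end:
  Pos -1: 'p' == 'p'
  Pos -2: 'i' != 'e' (stop)
LCS = "p" (length 1)


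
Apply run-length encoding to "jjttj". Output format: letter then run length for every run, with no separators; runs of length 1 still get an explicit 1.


String: "jjttj"
Scanning for consecutive runs:
  'j' x 2
  't' x 2
  'j' x 1
RLE = "j2t2j1"


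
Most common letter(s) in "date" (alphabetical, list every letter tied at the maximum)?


Word: "date"
Letter counts:
  'a': 1
  'd': 1
  'e': 1
  't': 1
Maximum count = 1
Most frequent = 'a', 'd', 'e', 't' (1 time each)


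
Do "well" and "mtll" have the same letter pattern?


Pattern of "well": [0, 1, 2, 2]
Pattern of "mtll": [0, 1, 2, 2]
Patterns match
Same pattern = Yes


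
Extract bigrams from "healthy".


Word: "healthy" (length 7)
Number of bigrams = 7 - 2 + 1 = 6
  Position 0: "he"
  Position 1: "ea"
  Position 2: "al"
  Position 3: "lt"
  Position 4: "th"
  Position 5: "hy"
Bigrams = "he", "ea", "al", "lt", "th", "hy"


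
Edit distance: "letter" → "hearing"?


Word 1: "letter" (length 6)
Word 2: "hearing" (length 7)
One optimal edit sequence (insert/delete/substitute each cost 1):
  1. substitute 'l' -> 'h'  (+1)
  2. keep 'e'
  3. insert 'a'  (+1)
  4. substitute 't' -> 'r'  (+1)
  5. substitute 't' -> 'i'  (+1)
  6. substitute 'e' -> 'n'  (+1)
  7. substitute 'r' -> 'g'  (+1)
Total edit operations: 6
Edit distance = 6


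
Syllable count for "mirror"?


Word: "mirror"
Syllable breakdown: mir / ror
Counting: 2 parts
= 2 syllables


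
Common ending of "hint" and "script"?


Word 1: "hint"
Word 2: "script"
Comparing from end:
  Pos -1: 't' == 't'
  Pos -2: 'n' != 'p' (stop)
LCS = "t" (length 1)


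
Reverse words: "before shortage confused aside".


Original: "before shortage confused aside"
Words (1..n): before | shortage | confused | aside
Reversed (n..1): aside | confused | shortage | before
Result = "aside confused shortage before"


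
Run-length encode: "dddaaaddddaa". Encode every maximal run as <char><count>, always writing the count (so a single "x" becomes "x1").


String: "dddaaaddddaa"
Scanning for consecutive runs:
  'd' x 3
  'a' x 3
  'd' x 4
  'a' x 2
RLE = "d3a3d4a2"


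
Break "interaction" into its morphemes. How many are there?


Word: "interaction"
Morphemes: inter- | act | -ion
Each morpheme carries meaning
= 3 morphemes


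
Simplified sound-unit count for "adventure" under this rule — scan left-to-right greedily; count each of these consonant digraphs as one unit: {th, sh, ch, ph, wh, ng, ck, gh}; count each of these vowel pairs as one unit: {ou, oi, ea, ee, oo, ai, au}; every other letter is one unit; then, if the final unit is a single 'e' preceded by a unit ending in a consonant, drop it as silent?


Word: "adventure" (9 letters)
Left-to-right scan:
  [1] 'a' (letter)
  [2] 'd' (letter)
  [3] 'v' (letter)
  [4] 'e' (letter)
  [5] 'n' (letter)
  [6] 't' (letter)
  [7] 'u' (letter)
  [8] 'r' (letter)
  [9] 'e' (letter)
Units from scan: 9
Final unit is 'e' after a consonant -> drop as silent (-1)
Sound units = 8 units


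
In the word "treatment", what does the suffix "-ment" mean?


Suffix: -ment
Example: treatment = treat + -ment
Meaning = result of action


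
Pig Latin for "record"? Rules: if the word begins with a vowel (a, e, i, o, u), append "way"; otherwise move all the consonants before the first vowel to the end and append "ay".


Word: "record"
Starts with consonant(s) → move to end, add 'ay'
Consonant cluster: "r"
Pig Latin = "ecordray"


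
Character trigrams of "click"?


Word: "click" (length 5)
Number of trigrams = 5 - 3 + 1 = 3
  Position 0: "cli"
  Position 1: "lic"
  Position 2: "ick"
Trigrams = "cli", "lic", "ick"


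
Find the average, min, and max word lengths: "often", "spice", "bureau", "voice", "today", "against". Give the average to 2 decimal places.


Lengths: "often"=5, "spice"=5, "bureau"=6, "voice"=5, "today"=5, "against"=7
Sum = 33, Count = 6
Average = 33/6 = 5.50
= avg=5.50, min=5, max=7


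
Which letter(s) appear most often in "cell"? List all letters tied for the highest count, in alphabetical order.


Word: "cell"
Letter counts:
  'c': 1
  'e': 1
  'l': 2
Maximum count = 2
Most frequent = 'l' (2 times each)


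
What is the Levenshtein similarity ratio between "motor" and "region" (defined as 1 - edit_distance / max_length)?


Word 1: "motor" (length 5)
Word 2: "region" (length 6)
One optimal edit sequence:
  1. insert 'r'  (+1)
  2. substitute 'm' -> 'e'  (+1)
  3. substitute 'o' -> 'g'  (+1)
  4. substitute 't' -> 'i'  (+1)
  5. keep 'o'
  6. substitute 'r' -> 'n'  (+1)
Edit distance = 5
Max length = max(5, 6) = 6
Similarity = 1 - 5/6
= 0.1667


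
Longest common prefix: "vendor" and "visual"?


Word 1: "vendor"
Word 2: "visual"
Comparing from start:
  Pos 0: 'v' == 'v'
  Pos 1: 'e' != 'i' (stop)
LCP = "v" (length 1)


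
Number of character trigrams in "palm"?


Word: "palm" (length 4)
Number of 3-grams = length - 3 + 1 = 4 - 3 + 1
= 2


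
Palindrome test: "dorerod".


Word: "dorerod"
Reversed: "dorerod"
Forward == Backward? dorerod == dorerod
Palindrome = Yes


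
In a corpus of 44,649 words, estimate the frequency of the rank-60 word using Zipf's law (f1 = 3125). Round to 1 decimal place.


Zipf's law: f(r) = f(1) / r
f(1) = 3125
f(60) = 3125 / 60
= 52.1 occurrences


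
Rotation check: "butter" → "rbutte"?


Word: "butter", Candidate: "rbutte"
Method: check if candidate is substring of word+word
"butterbutter" contains "rbutte"? Yes
Is rotation = Yes


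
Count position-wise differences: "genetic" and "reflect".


Comparing character by character (same length = 7):
  Pos 0: 'g' vs 'r' !=
  Pos 1: 'e' vs 'e' =
  Pos 2: 'n' vs 'f' !=
  Pos 3: 'e' vs 'l' !=
  Pos 4: 't' vs 'e' !=
  Pos 5: 'i' vs 'c' !=
  Pos 6: 'c' vs 't' !=
Hamming distance = 6


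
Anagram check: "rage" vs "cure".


Word 1: "rage" → sorted: aegr
Word 2: "cure" → sorted: ceru
Same letters? aegr != ceru
Anagram = No


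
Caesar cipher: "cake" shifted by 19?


Word: "cake"
Shift: 19
Each letter → (letter + shift) mod 26:
  'c' (2) + 19 = 21 → 'v'
  'a' (0) + 19 = 19 → 't'
  'k' (10) + 19 = 3 → 'd'
  'e' (4) + 19 = 23 → 'x'
Result = "vtdx"


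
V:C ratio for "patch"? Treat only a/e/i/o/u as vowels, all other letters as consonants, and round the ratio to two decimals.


Word: "patch"
Vowels (a,e,i,o,u): 1
Consonants: 4
Ratio = 1/4
= 0.25


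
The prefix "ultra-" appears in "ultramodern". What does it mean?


Prefix: ultra-
Example: ultramodern (ultra- + modern)
Meaning = beyond


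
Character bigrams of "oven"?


Word: "oven" (length 4)
Number of bigrams = 4 - 2 + 1 = 3
  Position 0: "ov"
  Position 1: "ve"
  Position 2: "en"
Bigrams = "ov", "ve", "en"


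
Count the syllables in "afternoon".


Word: "afternoon"
Syllable breakdown: af-ter-noon
Counting: 3 parts
= 3 syllables


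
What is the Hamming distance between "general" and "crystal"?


Comparing character by character (same length = 7):
  Pos 0: 'g' vs 'c' !=
  Pos 1: 'e' vs 'r' !=
  Pos 2: 'n' vs 'y' !=
  Pos 3: 'e' vs 's' !=
  Pos 4: 'r' vs 't' !=
  Pos 5: 'a' vs 'a' =
  Pos 6: 'l' vs 'l' =
Hamming distance = 5


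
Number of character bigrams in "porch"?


Word: "porch" (length 5)
Number of 2-grams = length - 2 + 1 = 5 - 2 + 1
= 4


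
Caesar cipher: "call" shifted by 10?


Word: "call"
Shift: 10
Each letter → (letter + shift) mod 26:
  'c' (2) + 10 = 12 → 'm'
  'a' (0) + 10 = 10 → 'k'
  'l' (11) + 10 = 21 → 'v'
  'l' (11) + 10 = 21 → 'v'
Result = "mkvv"


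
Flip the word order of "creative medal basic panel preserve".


Original: "creative medal basic panel preserve"
Words (1..n): creative | medal | basic | panel | preserve
Reversed (n..1): preserve | panel | basic | medal | creative
Result = "preserve panel basic medal creative"


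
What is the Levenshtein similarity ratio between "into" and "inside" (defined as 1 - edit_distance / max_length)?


Word 1: "into" (length 4)
Word 2: "inside" (length 6)
One optimal edit sequence:
  1. keep 'i'
  2. keep 'n'
  3. insert 's'  (+1)
  4. insert 'i'  (+1)
  5. substitute 't' -> 'd'  (+1)
  6. substitute 'o' -> 'e'  (+1)
Edit distance = 4
Max length = max(4, 6) = 6
Similarity = 1 - 4/6
= 0.3333


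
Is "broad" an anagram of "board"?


Word 1: "board" → sorted: abdor
Word 2: "broad" → sorted: abdor
Same letters? abdor == abdor
Anagram = Yes


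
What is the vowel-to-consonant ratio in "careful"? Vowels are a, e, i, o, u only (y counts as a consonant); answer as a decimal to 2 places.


Word: "careful"
Vowels (a,e,i,o,u): 3
Consonants: 4
Ratio = 3/4
= 0.75


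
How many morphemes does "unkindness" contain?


Word: "unkindness"
Morphemes: un- + kind + -ness
Each morpheme carries meaning
= 3 morphemes


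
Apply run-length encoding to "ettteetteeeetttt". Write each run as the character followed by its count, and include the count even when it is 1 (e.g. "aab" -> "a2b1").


String: "ettteetteeeetttt"
Scanning for consecutive runs:
  'e' x 1
  't' x 3
  'e' x 2
  't' x 2
  'e' x 4
  't' x 4
RLE = "e1t3e2t2e4t4"


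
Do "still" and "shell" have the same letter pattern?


Pattern of "still": [0, 1, 2, 3, 3]
Pattern of "shell": [0, 1, 2, 3, 3]
Patterns match
Same pattern = Yes


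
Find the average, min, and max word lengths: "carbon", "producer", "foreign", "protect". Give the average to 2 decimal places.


Lengths: "carbon"=6, "producer"=8, "foreign"=7, "protect"=7
Sum = 28, Count = 4
Average = 28/4 = 7.00
= avg=7.00, min=6, max=8


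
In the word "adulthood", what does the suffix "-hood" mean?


Suffix: -hood
As in: adulthood -> adult + -hood
Meaning = state / condition


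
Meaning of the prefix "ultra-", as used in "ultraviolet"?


Prefix: ultra-
Example: ultraviolet (ultra- + violet)
Meaning = beyond


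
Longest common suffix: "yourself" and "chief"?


Word 1: "yourself"
Word 2: "chief"
Comparing from end:
  Pos -1: 'f' == 'f'
  Pos -2: 'l' != 'e' (stop)
LCS = "f" (length 1)


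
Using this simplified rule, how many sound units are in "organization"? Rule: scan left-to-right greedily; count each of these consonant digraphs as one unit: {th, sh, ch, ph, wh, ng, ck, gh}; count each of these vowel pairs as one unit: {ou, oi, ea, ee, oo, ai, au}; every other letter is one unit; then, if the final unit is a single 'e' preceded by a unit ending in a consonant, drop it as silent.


Word: "organization" (12 letters)
Left-to-right scan:
  (1) 'o' (letter)
  (2) 'r' (letter)
  (3) 'g' (letter)
  (4) 'a' (letter)
  (5) 'n' (letter)
  (6) 'i' (letter)
  (7) 'z' (letter)
  (8) 'a' (letter)
  (9) 't' (letter)
  (10) 'i' (letter)
  (11) 'o' (letter)
  (12) 'n' (letter)
Units from scan: 12
Sound units = 12 units


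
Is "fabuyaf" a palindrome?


Word: "fabuyaf"
Reversed: "fayubaf"
Forward == Backward? fabuyaf != fayubaf
Palindrome = No


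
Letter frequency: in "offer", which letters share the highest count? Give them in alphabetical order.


Word: "offer"
Letter counts:
  'e': 1
  'f': 2
  'o': 1
  'r': 1
Maximum count = 2
Most frequent = 'f' (2 times each)


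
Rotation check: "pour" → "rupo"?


Word: "pour", Candidate: "rupo"
Method: check if candidate is substring of word+word
"pourpour" contains "rupo"? No
Is rotation = No


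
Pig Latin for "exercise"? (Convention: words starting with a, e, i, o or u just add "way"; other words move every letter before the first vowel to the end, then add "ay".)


Word: "exercise"
Starts with vowel → add 'way'
Pig Latin = "exerciseway"


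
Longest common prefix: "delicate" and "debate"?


Word 1: "delicate"
Word 2: "debate"
Comparing from start:
  Pos 0: 'd' == 'd'
  Pos 1: 'e' == 'e'
  Pos 2: 'l' != 'b' (stop)
LCP = "de" (length 2)


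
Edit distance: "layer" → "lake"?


Word 1: "layer" (length 5)
Word 2: "lake" (length 4)
One optimal edit sequence (insert/delete/substitute each cost 1):
  1. keep 'l'
  2. keep 'a'
  3. substitute 'y' -> 'k'  (+1)
  4. keep 'e'
  5. delete 'r'  (+1)
Total edit operations: 2
Edit distance = 2


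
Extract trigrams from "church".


Word: "church" (length 6)
Number of trigrams = 6 - 3 + 1 = 4
  Position 0: "chu"
  Position 1: "hur"
  Position 2: "urc"
  Position 3: "rch"
Trigrams = "chu", "hur", "urc", "rch"


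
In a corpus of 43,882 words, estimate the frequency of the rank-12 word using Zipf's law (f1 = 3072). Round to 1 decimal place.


Zipf's law: f(r) = f(1) / r
f(1) = 3072
f(12) = 3072 / 12
= 256.0 occurrences


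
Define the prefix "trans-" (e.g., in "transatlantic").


Prefix: trans-
Example: transatlantic = trans- + atlantic
Meaning = across


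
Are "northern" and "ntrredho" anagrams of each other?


Word 1: "northern" → sorted: ehnnorrt
Word 2: "ntrredho" → sorted: dehnorrt
Same letters? ehnnorrt != dehnorrt
Anagram = No


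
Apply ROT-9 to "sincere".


Word: "sincere"
Shift: 9
Each letter → (letter + shift) mod 26:
  's' (18) + 9 = 1 → 'b'
  'i' (8) + 9 = 17 → 'r'
  'n' (13) + 9 = 22 → 'w'
  'c' (2) + 9 = 11 → 'l'
  'e' (4) + 9 = 13 → 'n'
  'r' (17) + 9 = 0 → 'a'
  'e' (4) + 9 = 13 → 'n'
Result = "brwlnan"


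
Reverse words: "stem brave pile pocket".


Original: "stem brave pile pocket"
Words (1..n): stem | brave | pile | pocket
Reversed (n..1): pocket | pile | brave | stem
Result = "pocket pile brave stem"


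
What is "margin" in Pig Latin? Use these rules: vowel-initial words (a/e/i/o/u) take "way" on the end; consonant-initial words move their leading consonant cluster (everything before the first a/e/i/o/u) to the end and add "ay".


Word: "margin"
Starts with consonant(s) → move to end, add 'ay'
Consonant cluster: "m"
Pig Latin = "arginmay"


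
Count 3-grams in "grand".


Word: "grand" (length 5)
Number of 3-grams = length - 3 + 1 = 5 - 3 + 1
= 3


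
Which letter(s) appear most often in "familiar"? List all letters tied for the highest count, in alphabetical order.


Word: "familiar"
Letter counts:
  'a': 2
  'f': 1
  'i': 2
  'l': 1
  'm': 1
  'r': 1
Maximum count = 2
Most frequent = 'a', 'i' (2 times each)


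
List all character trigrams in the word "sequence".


Word: "sequence" (length 8)
Number of trigrams = 8 - 3 + 1 = 6
  Position 0: "seq"
  Position 1: "equ"
  Position 2: "que"
  Position 3: "uen"
  Position 4: "enc"
  Position 5: "nce"
Trigrams = "seq", "equ", "que", "uen", "enc", "nce"


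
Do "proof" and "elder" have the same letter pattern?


Pattern of "proof": [0, 1, 2, 2, 3]
Pattern of "elder": [0, 1, 2, 0, 3]
Patterns do not match
Same pattern = No


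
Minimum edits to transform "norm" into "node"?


Word 1: "norm" (length 4)
Word 2: "node" (length 4)
One optimal edit sequence (insert/delete/substitute each cost 1):
  1. keep 'n'
  2. keep 'o'
  3. substitute 'r' -> 'd'  (+1)
  4. substitute 'm' -> 'e'  (+1)
Total edit operations: 2
Edit distance = 2


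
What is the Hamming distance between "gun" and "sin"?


Comparing character by character (same length = 3):
  Pos 0: 'g' vs 's' !=
  Pos 1: 'u' vs 'i' !=
  Pos 2: 'n' vs 'n' =
Hamming distance = 2


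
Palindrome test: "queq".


Word: "queq"
Reversed: "qeuq"
Forward == Backward? queq != qeuq
Palindrome = No


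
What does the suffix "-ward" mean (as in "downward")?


Suffix: -ward
As in: downward -> down + -ward
Meaning = in the direction of


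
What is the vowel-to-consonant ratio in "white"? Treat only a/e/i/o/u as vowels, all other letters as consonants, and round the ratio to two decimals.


Word: "white"
Vowels (a,e,i,o,u): 2
Consonants: 3
Ratio = 2/3
= 0.67


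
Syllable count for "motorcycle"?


Word: "motorcycle"
Syllable breakdown: mo / tor / cy / cle
Counting: 4 parts
= 4 syllables


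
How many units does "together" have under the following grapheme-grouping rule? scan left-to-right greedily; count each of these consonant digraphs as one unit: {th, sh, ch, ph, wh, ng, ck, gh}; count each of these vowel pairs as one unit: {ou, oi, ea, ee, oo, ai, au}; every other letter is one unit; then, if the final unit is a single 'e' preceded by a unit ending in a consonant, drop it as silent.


Word: "together" (8 letters)
Left-to-right scan:
  [1] 't' (letter)
  [2] 'o' (letter)
  [3] 'g' (letter)
  [4] 'e' (letter)
  [5] 'th' (digraph)
  [6] 'e' (letter)
  [7] 'r' (letter)
Units from scan: 7
Sound units = 7 units


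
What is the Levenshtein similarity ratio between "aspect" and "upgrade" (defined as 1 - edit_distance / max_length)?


Word 1: "aspect" (length 6)
Word 2: "upgrade" (length 7)
One optimal edit sequence:
  1. insert 'u'  (+1)
  2. substitute 'a' -> 'p'  (+1)
  3. substitute 's' -> 'g'  (+1)
  4. substitute 'p' -> 'r'  (+1)
  5. substitute 'e' -> 'a'  (+1)
  6. substitute 'c' -> 'd'  (+1)
  7. substitute 't' -> 'e'  (+1)
Edit distance = 7
Max length = max(6, 7) = 7
Similarity = 1 - 7/7
= 0.0000


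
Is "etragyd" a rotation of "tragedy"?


Word: "tragedy", Candidate: "etragyd"
Method: check if candidate is substring of word+word
"tragedytragedy" contains "etragyd"? No
Is rotation = No


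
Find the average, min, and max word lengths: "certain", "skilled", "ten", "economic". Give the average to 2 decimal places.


Lengths: "certain"=7, "skilled"=7, "ten"=3, "economic"=8
Sum = 25, Count = 4
Average = 25/4 = 6.25
= avg=6.25, min=3, max=8


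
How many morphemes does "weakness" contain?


Word: "weakness"
Morphemes: weak | -ness
Each morpheme carries meaning
= 2 morphemes


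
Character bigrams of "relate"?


Word: "relate" (length 6)
Number of bigrams = 6 - 2 + 1 = 5
  Position 0: "re"
  Position 1: "el"
  Position 2: "la"
  Position 3: "at"
  Position 4: "te"
Bigrams = "re", "el", "la", "at", "te"


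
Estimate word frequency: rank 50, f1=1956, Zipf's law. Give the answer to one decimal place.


Zipf's law: f(r) = f(1) / r
f(1) = 1956
f(50) = 1956 / 50
= 39.1 occurrences


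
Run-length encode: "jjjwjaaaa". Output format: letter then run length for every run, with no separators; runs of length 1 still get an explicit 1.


String: "jjjwjaaaa"
Scanning for consecutive runs:
  'j' x 3
  'w' x 1
  'j' x 1
  'a' x 4
RLE = "j3w1j1a4"


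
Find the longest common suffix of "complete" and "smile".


Word 1: "complete"
Word 2: "smile"
Comparing from end:
  Pos -1: 'e' == 'e'
  Pos -2: 't' != 'l' (stop)
LCS = "e" (length 1)


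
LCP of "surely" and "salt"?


Word 1: "surely"
Word 2: "salt"
Comparing from start:
  Pos 0: 's' == 's'
  Pos 1: 'u' != 'a' (stop)
LCP = "s" (length 1)


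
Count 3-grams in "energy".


Word: "energy" (length 6)
Number of 3-grams = length - 3 + 1 = 6 - 3 + 1
= 4


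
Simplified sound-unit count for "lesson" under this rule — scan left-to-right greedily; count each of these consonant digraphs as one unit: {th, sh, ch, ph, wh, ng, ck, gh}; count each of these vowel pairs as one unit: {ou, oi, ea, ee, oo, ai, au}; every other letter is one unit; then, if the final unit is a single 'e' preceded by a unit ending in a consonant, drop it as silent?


Word: "lesson" (6 letters)
Left-to-right scan:
  1. 'l' (letter)
  2. 'e' (letter)
  3. 's' (letter)
  4. 's' (letter)
  5. 'o' (letter)
  6. 'n' (letter)
Units from scan: 6
Sound units = 6 units


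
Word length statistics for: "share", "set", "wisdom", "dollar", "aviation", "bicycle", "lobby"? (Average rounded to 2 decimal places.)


Lengths: "share"=5, "set"=3, "wisdom"=6, "dollar"=6, "aviation"=8, "bicycle"=7, "lobby"=5
Sum = 40, Count = 7
Average = 40/7 = 5.71
= avg=5.71, min=3, max=8


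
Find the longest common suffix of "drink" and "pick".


Word 1: "drink"
Word 2: "pick"
Comparing from end:
  Pos -1: 'k' == 'k'
  Pos -2: 'n' != 'c' (stop)
LCS = "k" (length 1)


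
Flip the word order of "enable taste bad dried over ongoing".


Original: "enable taste bad dried over ongoing"
Words (1..n): enable | taste | bad | dried | over | ongoing
Reversed (n..1): ongoing | over | dried | bad | taste | enable
Result = "ongoing over dried bad taste enable"


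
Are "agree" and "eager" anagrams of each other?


Word 1: "agree" → sorted: aeegr
Word 2: "eager" → sorted: aeegr
Same letters? aeegr == aeegr
Anagram = Yes


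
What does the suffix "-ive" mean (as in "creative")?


Suffix: -ive
As in: creative -> create + -ive, with a spelling change
Meaning = tending to


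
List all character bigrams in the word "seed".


Word: "seed" (length 4)
Number of bigrams = 4 - 2 + 1 = 3
  Position 0: "se"
  Position 1: "ee"
  Position 2: "ed"
Bigrams = "se", "ee", "ed"


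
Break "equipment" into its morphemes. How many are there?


Word: "equipment"
Morphemes: equip + -ment
Each morpheme carries meaning
= 2 morphemes


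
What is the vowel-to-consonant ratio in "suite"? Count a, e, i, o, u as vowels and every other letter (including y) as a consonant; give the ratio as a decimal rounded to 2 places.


Word: "suite"
Vowels (a,e,i,o,u): 3
Consonants: 2
Ratio = 3/2
= 1.50


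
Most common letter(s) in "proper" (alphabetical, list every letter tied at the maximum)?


Word: "proper"
Letter counts:
  'e': 1
  'o': 1
  'p': 2
  'r': 2
Maximum count = 2
Most frequent = 'p', 'r' (2 times each)


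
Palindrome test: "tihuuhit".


Word: "tihuuhit"
Reversed: "tihuuhit"
Forward == Backward? tihuuhit == tihuuhit
Palindrome = Yes


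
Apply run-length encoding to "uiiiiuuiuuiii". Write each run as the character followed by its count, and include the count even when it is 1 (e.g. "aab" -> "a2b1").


String: "uiiiiuuiuuiii"
Scanning for consecutive runs:
  'u' x 1
  'i' x 4
  'u' x 2
  'i' x 1
  'u' x 2
  'i' x 3
RLE = "u1i4u2i1u2i3"


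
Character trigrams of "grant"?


Word: "grant" (length 5)
Number of trigrams = 5 - 3 + 1 = 3
  Position 0: "gra"
  Position 1: "ran"
  Position 2: "ant"
Trigrams = "gra", "ran", "ant"


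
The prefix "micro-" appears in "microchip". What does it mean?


Prefix: micro-
As in: microchip -> micro- + chip
Meaning = small


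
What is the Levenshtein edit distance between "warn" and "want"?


Word 1: "warn" (length 4)
Word 2: "want" (length 4)
One optimal edit sequence (insert/delete/substitute each cost 1):
  1. keep 'w'
  2. keep 'a'
  3. substitute 'r' -> 'n'  (+1)
  4. substitute 'n' -> 't'  (+1)
Total edit operations: 2
Edit distance = 2


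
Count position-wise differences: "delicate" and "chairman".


Comparing character by character (same length = 8):
  Pos 0: 'd' vs 'c' !=
  Pos 1: 'e' vs 'h' !=
  Pos 2: 'l' vs 'a' !=
  Pos 3: 'i' vs 'i' =
  Pos 4: 'c' vs 'r' !=
  Pos 5: 'a' vs 'm' !=
  Pos 6: 't' vs 'a' !=
  Pos 7: 'e' vs 'n' !=
Hamming distance = 7


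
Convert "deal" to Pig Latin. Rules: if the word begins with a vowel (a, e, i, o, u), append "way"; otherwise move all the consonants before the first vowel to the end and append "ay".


Word: "deal"
Starts with consonant(s) → move to end, add 'ay'
Consonant cluster: "d"
Pig Latin = "ealday"


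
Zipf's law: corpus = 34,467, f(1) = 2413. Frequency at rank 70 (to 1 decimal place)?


Zipf's law: f(r) = f(1) / r
f(1) = 2413
f(70) = 2413 / 70
= 34.5 occurrences


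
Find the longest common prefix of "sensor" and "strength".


Word 1: "sensor"
Word 2: "strength"
Comparing from start:
  Pos 0: 's' == 's'
  Pos 1: 'e' != 't' (stop)
LCP = "s" (length 1)


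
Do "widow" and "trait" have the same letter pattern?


Pattern of "widow": [0, 1, 2, 3, 0]
Pattern of "trait": [0, 1, 2, 3, 0]
Patterns match
Same pattern = Yes


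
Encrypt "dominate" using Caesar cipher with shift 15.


Word: "dominate"
Shift: 15
Each letter → (letter + shift) mod 26:
  'd' (3) + 15 = 18 → 's'
  'o' (14) + 15 = 3 → 'd'
  'm' (12) + 15 = 1 → 'b'
  'i' (8) + 15 = 23 → 'x'
  'n' (13) + 15 = 2 → 'c'
  'a' (0) + 15 = 15 → 'p'
  't' (19) + 15 = 8 → 'i'
  'e' (4) + 15 = 19 → 't'
Result = "sdbxcpit"


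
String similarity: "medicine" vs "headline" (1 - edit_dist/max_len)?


Word 1: "medicine" (length 8)
Word 2: "headline" (length 8)
One optimal edit sequence:
  1. substitute 'm' -> 'h'  (+1)
  2. keep 'e'
  3. substitute 'd' -> 'a'  (+1)
  4. substitute 'i' -> 'd'  (+1)
  5. substitute 'c' -> 'l'  (+1)
  6. keep 'i'
  7. keep 'n'
  8. keep 'e'
Edit distance = 4
Max length = max(8, 8) = 8
Similarity = 1 - 4/8
= 0.5000


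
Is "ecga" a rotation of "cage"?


Word: "cage", Candidate: "ecga"
Method: check if candidate is substring of word+word
"cagecage" contains "ecga"? No
Is rotation = No


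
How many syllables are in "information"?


Word: "information"
Syllable breakdown: in / for / ma / tion
Counting: 4 parts
= 4 syllables


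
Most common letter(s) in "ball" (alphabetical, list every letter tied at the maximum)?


Word: "ball"
Letter counts:
  'a': 1
  'b': 1
  'l': 2
Maximum count = 2
Most frequent = 'l' (2 times each)


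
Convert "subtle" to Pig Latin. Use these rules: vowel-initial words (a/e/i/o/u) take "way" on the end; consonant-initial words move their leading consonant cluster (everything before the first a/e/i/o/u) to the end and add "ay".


Word: "subtle"
Starts with consonant(s) → move to end, add 'ay'
Consonant cluster: "s"
Pig Latin = "ubtlesay"


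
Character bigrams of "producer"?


Word: "producer" (length 8)
Number of bigrams = 8 - 2 + 1 = 7
  Position 0: "pr"
  Position 1: "ro"
  Position 2: "od"
  Position 3: "du"
  Position 4: "uc"
  Position 5: "ce"
  Position 6: "er"
Bigrams = "pr", "ro", "od", "du", "uc", "ce", "er"


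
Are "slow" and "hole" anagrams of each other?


Word 1: "slow" → sorted: losw
Word 2: "hole" → sorted: ehlo
Same letters? losw != ehlo
Anagram = No


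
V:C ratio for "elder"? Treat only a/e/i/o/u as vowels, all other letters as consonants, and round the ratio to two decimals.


Word: "elder"
Vowels (a,e,i,o,u): 2
Consonants: 3
Ratio = 2/3
= 0.67


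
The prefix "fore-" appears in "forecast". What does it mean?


Prefix: fore-
Example: forecast = fore- + cast
Meaning = before


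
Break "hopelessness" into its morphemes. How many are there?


Word: "hopelessness"
Morphemes: hope / -less / -ness
Each morpheme carries meaning
= 3 morphemes


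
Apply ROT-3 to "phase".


Word: "phase"
Shift: 3
Each letter → (letter + shift) mod 26:
  'p' (15) + 3 = 18 → 's'
  'h' (7) + 3 = 10 → 'k'
  'a' (0) + 3 = 3 → 'd'
  's' (18) + 3 = 21 → 'v'
  'e' (4) + 3 = 7 → 'h'
Result = "skdvh"


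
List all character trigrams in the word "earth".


Word: "earth" (length 5)
Number of trigrams = 5 - 3 + 1 = 3
  Position 0: "ear"
  Position 1: "art"
  Position 2: "rth"
Trigrams = "ear", "art", "rth"


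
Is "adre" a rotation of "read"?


Word: "read", Candidate: "adre"
Method: check if candidate is substring of word+word
"readread" contains "adre"? Yes
Is rotation = Yes


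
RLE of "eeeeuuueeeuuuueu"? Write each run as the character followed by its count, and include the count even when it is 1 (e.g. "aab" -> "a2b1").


String: "eeeeuuueeeuuuueu"
Scanning for consecutive runs:
  'e' x 4
  'u' x 3
  'e' x 3
  'u' x 4
  'e' x 1
  'u' x 1
RLE = "e4u3e3u4e1u1"


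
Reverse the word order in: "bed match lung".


Original: "bed match lung"
Words (1..n): bed | match | lung
Reversed (n..1): lung | match | bed
Result = "lung match bed"


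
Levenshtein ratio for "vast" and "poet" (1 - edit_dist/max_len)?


Word 1: "vast" (length 4)
Word 2: "poet" (length 4)
One optimal edit sequence:
  1. substitute 'v' -> 'p'  (+1)
  2. substitute 'a' -> 'o'  (+1)
  3. substitute 's' -> 'e'  (+1)
  4. keep 't'
Edit distance = 3
Max length = max(4, 4) = 4
Similarity = 1 - 3/4
= 0.2500


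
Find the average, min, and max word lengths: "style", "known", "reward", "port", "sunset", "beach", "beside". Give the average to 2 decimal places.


Lengths: "style"=5, "known"=5, "reward"=6, "port"=4, "sunset"=6, "beach"=5, "beside"=6
Sum = 37, Count = 7
Average = 37/7 = 5.29
= avg=5.29, min=4, max=6


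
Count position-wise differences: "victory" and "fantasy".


Comparing character by character (same length = 7):
  Pos 0: 'v' vs 'f' !=
  Pos 1: 'i' vs 'a' !=
  Pos 2: 'c' vs 'n' !=
  Pos 3: 't' vs 't' =
  Pos 4: 'o' vs 'a' !=
  Pos 5: 'r' vs 's' !=
  Pos 6: 'y' vs 'y' =
Hamming distance = 5


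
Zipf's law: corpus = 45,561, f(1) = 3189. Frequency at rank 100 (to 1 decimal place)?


Zipf's law: f(r) = f(1) / r
f(1) = 3189
f(100) = 3189 / 100
= 31.9 occurrences


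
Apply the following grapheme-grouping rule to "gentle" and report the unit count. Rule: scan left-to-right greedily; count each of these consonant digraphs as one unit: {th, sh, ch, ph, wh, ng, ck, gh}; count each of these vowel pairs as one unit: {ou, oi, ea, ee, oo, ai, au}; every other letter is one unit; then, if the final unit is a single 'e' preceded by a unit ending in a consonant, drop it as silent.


Word: "gentle" (6 letters)
Left-to-right scan:
  [1] 'g' (letter)
  [2] 'e' (letter)
  [3] 'n' (letter)
  [4] 't' (letter)
  [5] 'l' (letter)
  [6] 'e' (letter)
Units from scan: 6
Final unit is 'e' after a consonant -> drop as silent (-1)
Sound units = 5 units


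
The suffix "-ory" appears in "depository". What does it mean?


Suffix: -ory
As in: depository -> deposit + -ory
Meaning = relating to / place for


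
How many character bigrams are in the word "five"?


Word: "five" (length 4)
Number of 2-grams = length - 2 + 1 = 4 - 2 + 1
= 3


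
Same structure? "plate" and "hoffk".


Pattern of "plate": [0, 1, 2, 3, 4]
Pattern of "hoffk": [0, 1, 2, 2, 3]
Patterns do not match
Same pattern = No


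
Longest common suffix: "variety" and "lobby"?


Word 1: "variety"
Word 2: "lobby"
Comparing from end:
  Pos -1: 'y' == 'y'
  Pos -2: 't' != 'b' (stop)
LCS = "y" (length 1)


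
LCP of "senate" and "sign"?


Word 1: "senate"
Word 2: "sign"
Comparing from start:
  Pos 0: 's' == 's'
  Pos 1: 'e' != 'i' (stop)
LCP = "s" (length 1)


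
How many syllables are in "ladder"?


Word: "ladder"
Syllable breakdown: lad-der
Counting: 2 parts
= 2 syllables


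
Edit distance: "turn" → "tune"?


Word 1: "turn" (length 4)
Word 2: "tune" (length 4)
One optimal edit sequence (insert/delete/substitute each cost 1):
  1. keep 't'
  2. keep 'u'
  3. substitute 'r' -> 'n'  (+1)
  4. substitute 'n' -> 'e'  (+1)
Total edit operations: 2
Edit distance = 2


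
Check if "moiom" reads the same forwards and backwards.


Word: "moiom"
Reversed: "moiom"
Forward == Backward? moiom == moiom
Palindrome = Yes


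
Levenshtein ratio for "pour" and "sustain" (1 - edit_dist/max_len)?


Word 1: "pour" (length 4)
Word 2: "sustain" (length 7)
One optimal edit sequence:
  1. insert 's'  (+1)
  2. insert 'u'  (+1)
  3. insert 's'  (+1)
  4. substitute 'p' -> 't'  (+1)
  5. substitute 'o' -> 'a'  (+1)
  6. substitute 'u' -> 'i'  (+1)
  7. substitute 'r' -> 'n'  (+1)
Edit distance = 7
Max length = max(4, 7) = 7
Similarity = 1 - 7/7
= 0.0000


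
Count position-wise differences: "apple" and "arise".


Comparing character by character (same length = 5):
  Pos 0: 'a' vs 'a' =
  Pos 1: 'p' vs 'r' !=
  Pos 2: 'p' vs 'i' !=
  Pos 3: 'l' vs 's' !=
  Pos 4: 'e' vs 'e' =
Hamming distance = 3


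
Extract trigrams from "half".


Word: "half" (length 4)
Number of trigrams = 4 - 3 + 1 = 2
  Position 0: "hal"
  Position 1: "alf"
Trigrams = "hal", "alf"


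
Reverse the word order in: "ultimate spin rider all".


Original: "ultimate spin rider all"
Words (1..n): ultimate | spin | rider | all
Reversed (n..1): all | rider | spin | ultimate
Result = "all rider spin ultimate"


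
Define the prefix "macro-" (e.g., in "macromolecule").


Prefix: macro-
Example: macromolecule (macro- + molecule)
Meaning = large


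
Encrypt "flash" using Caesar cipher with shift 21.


Word: "flash"
Shift: 21
Each letter → (letter + shift) mod 26:
  'f' (5) + 21 = 0 → 'a'
  'l' (11) + 21 = 6 → 'g'
  'a' (0) + 21 = 21 → 'v'
  's' (18) + 21 = 13 → 'n'
  'h' (7) + 21 = 2 → 'c'
Result = "agvnc"


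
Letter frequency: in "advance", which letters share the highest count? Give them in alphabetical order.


Word: "advance"
Letter counts:
  'a': 2
  'c': 1
  'd': 1
  'e': 1
  'n': 1
  'v': 1
Maximum count = 2
Most frequent = 'a' (2 times each)


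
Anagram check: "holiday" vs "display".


Word 1: "holiday" → sorted: adhiloy
Word 2: "display" → sorted: adilpsy
Same letters? adhiloy != adilpsy
Anagram = No


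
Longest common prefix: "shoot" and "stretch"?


Word 1: "shoot"
Word 2: "stretch"
Comparing from start:
  Pos 0: 's' == 's'
  Pos 1: 'h' != 't' (stop)
LCP = "s" (length 1)


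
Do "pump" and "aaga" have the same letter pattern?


Pattern of "pump": [0, 1, 2, 0]
Pattern of "aaga": [0, 0, 1, 0]
Patterns do not match
Same pattern = No


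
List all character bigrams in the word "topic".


Word: "topic" (length 5)
Number of bigrams = 5 - 2 + 1 = 4
  Position 0: "to"
  Position 1: "op"
  Position 2: "pi"
  Position 3: "ic"
Bigrams = "to", "op", "pi", "ic"


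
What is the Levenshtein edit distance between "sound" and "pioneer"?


Word 1: "sound" (length 5)
Word 2: "pioneer" (length 7)
One optimal edit sequence (insert/delete/substitute each cost 1):
  1. insert 'p'  (+1)
  2. substitute 's' -> 'i'  (+1)
  3. keep 'o'
  4. insert 'n'  (+1)
  5. substitute 'u' -> 'e'  (+1)
  6. substitute 'n' -> 'e'  (+1)
  7. substitute 'd' -> 'r'  (+1)
Total edit operations: 6
Edit distance = 6


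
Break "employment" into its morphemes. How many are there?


Word: "employment"
Morphemes: employ / -ment
Each morpheme carries meaning
= 2 morphemes


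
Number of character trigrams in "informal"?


Word: "informal" (length 8)
Number of 3-grams = length - 3 + 1 = 8 - 3 + 1
= 6


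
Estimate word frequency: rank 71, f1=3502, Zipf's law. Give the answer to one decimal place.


Zipf's law: f(r) = f(1) / r
f(1) = 3502
f(71) = 3502 / 71
= 49.3 occurrences


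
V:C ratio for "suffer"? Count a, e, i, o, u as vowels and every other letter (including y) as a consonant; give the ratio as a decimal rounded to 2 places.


Word: "suffer"
Vowels (a,e,i,o,u): 2
Consonants: 4
Ratio = 2/4
= 0.50


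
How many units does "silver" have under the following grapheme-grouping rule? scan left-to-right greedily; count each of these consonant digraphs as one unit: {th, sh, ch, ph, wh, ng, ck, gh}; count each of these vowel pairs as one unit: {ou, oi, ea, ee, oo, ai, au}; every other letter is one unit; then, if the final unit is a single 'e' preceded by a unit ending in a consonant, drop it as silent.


Word: "silver" (6 letters)
Left-to-right scan:
  (1) 's' (letter)
  (2) 'i' (letter)
  (3) 'l' (letter)
  (4) 'v' (letter)
  (5) 'e' (letter)
  (6) 'r' (letter)
Units from scan: 6
Sound units = 6 units
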